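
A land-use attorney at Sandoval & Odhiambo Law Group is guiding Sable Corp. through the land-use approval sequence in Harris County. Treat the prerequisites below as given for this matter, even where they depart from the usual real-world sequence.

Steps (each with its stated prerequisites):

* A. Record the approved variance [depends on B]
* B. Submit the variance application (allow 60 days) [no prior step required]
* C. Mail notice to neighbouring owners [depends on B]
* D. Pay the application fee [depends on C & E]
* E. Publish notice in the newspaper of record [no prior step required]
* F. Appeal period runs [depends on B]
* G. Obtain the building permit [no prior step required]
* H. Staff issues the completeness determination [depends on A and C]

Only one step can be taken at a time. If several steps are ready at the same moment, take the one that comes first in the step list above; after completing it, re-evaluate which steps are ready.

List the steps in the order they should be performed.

B → A → C → E → D → F → G → H

Nothing is required for B, E and G. B is listed earlier → B first.
Now A, C, E, F and G have their prerequisites met. A is listed earlier, so A next.
Now C, E, F and G have their prerequisites met. C is listed earlier, so C next.
H now also ready, so the ready set is {E, F, G, H}; E is listed earlier → E.
D now also ready, so the ready set is {D, F, G, H}; D is listed earlier → D.
Ready: F, G and H. F is listed earlier → F.
Ready: G and H. G is listed earlier → G.
That leaves H as the only ready step → H.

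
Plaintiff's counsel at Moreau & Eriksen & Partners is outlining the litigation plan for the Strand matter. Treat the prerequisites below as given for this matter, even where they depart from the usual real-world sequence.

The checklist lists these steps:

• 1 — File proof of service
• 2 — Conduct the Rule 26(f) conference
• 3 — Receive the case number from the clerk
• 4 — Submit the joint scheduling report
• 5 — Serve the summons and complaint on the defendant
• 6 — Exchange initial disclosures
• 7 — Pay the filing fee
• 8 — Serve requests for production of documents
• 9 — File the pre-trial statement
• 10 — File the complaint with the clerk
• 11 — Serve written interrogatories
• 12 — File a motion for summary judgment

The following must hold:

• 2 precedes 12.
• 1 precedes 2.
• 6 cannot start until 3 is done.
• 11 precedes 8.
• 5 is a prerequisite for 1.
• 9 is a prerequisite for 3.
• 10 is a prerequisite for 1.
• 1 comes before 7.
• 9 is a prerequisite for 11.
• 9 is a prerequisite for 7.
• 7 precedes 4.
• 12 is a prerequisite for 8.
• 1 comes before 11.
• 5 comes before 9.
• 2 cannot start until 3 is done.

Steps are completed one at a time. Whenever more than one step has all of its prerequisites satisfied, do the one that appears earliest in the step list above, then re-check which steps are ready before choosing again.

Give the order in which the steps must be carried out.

5, 9, 3, 6, 10, 1, 2, 7, 4, 11, 12, 8

Nothing is required for 5 and 10. 5 is listed earlier → 5 first.
9 now also ready, so the ready set is {9, 10}; 9 is listed earlier → 9.
3 now also ready, so the ready set is {3, 10}; 3 is listed earlier → 3.
6 and 10 are both available; 6 is listed earlier → 6.
Next only 10 has its prerequisites met → 10.
1 needed 5 and 10, now all done → 1.
Now 2, 7 and 11 have their prerequisites met. 2 is listed earlier, so 2 next.
Ready: 7, 11 and 12. 7 is listed earlier → 7.
4 now also ready, so the ready set is {4, 11, 12}; 4 is listed earlier → 4.
11 and 12 are both available; 11 is listed earlier → 11.
Next only 12 has its prerequisites met → 12.
8 needed 11 and 12, now all done → 8.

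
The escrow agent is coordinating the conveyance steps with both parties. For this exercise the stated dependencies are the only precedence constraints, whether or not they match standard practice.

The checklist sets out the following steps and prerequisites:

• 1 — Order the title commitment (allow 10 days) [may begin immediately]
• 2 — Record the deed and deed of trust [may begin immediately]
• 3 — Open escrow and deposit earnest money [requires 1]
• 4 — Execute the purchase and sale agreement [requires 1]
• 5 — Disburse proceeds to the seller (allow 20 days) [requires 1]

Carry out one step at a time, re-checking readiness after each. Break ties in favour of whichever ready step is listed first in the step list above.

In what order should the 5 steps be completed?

Nothing is required for 1 and 2. 1 is listed earlier → 1 first.
Now 2, 3, 4 and 5 have their prerequisites met. 2 is listed earlier, so 2 next.
3, 4 and 5 are all available; 3 is listed earlier → 3.
4 and 5 are both available; 4 is listed earlier → 4.
Next only 5 has its prerequisites met → 5.

1, 2, 3, 4, 5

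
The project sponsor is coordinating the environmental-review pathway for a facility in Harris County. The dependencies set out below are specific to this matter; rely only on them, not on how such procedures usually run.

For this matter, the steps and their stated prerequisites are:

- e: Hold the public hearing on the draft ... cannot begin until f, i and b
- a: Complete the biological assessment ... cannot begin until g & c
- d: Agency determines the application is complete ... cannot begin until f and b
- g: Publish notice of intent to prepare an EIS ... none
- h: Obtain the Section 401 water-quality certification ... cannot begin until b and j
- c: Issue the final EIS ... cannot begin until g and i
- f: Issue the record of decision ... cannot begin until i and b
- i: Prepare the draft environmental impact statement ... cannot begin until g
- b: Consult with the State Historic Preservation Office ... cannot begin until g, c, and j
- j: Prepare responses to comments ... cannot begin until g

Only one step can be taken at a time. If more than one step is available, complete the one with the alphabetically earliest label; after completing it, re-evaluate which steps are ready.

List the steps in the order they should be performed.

Only g has no prerequisites, so it is first.
Ready: i and j. i has the earlier label → i.
c now also ready, so the ready set is {c, j}; c has the earlier label → c.
Now a and j have their prerequisites met. a has the earlier label, so a next.
j is the only step now ready → j.
Next only b has its prerequisites met → b.
Now f and h have their prerequisites met. f has the earlier label, so f next.
Now d, e and h have their prerequisites met. d has the earlier label, so d next.
Now e and h have their prerequisites met. e has the earlier label, so e next.
h needed b and j, now all done → h.

g, i, c, a, j, b, f, d, e, h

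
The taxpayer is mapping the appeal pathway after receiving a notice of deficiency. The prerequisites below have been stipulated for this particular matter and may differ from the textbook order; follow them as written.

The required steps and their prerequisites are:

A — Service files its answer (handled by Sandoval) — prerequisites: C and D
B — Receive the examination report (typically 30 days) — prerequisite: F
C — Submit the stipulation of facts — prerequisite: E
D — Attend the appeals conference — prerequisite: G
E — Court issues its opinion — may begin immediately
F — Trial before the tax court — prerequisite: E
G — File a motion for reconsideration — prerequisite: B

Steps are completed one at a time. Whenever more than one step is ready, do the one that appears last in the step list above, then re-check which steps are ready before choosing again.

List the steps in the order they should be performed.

E has no prerequisites → E first.
Ready: F and C. F is listed later → F.
Now C and B have their prerequisites met. C is listed later, so C next.
B is the only step now ready → B.
That leaves G as the only ready step → G.
Next only D has its prerequisites met → D.
A is the only step now ready → A.

E, F, C, B, G, D, A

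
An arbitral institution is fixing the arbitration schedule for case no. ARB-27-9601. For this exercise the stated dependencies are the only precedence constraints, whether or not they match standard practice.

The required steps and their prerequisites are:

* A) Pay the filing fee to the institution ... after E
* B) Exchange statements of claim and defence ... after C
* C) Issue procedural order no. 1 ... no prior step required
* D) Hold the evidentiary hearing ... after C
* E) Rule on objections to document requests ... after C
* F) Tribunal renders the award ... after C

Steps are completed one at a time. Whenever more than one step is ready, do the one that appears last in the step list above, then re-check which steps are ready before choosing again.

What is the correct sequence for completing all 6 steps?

C, F, E, D, B, A

Only C has no prerequisites, so it is first.
Now F, E, D and B have their prerequisites met. F is listed later, so F next.
Now E, D and B have their prerequisites met. E is listed later, so E next.
A now also ready, so the ready set is {D, B, A}; D is listed later → D.
Ready: B and A. B is listed later → B.
That leaves A as the only ready step → A.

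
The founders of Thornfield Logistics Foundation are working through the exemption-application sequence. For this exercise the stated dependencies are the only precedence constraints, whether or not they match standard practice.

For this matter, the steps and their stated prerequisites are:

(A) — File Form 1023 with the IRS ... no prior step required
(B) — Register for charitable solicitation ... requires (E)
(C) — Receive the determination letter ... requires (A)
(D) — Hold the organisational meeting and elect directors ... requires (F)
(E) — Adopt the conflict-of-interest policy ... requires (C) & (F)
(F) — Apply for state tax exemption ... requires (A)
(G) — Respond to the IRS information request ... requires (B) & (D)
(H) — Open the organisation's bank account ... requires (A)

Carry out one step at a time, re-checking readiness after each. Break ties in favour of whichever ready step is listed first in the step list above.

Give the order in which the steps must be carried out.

Only (A) has no prerequisites, so it is first.
Now (C), (F) and (H) have their prerequisites met. (C) is listed earlier, so (C) next.
Ready: (F) and (H). (F) is listed earlier → (F).
Ready: (D), (E) and (H). (D) is listed earlier → (D).
Ready: (E) and (H). (E) is listed earlier → (E).
Now (B) and (H) have their prerequisites met. (B) is listed earlier, so (B) next.
Now (G) and (H) have their prerequisites met. (G) is listed earlier, so (G) next.
(H) needed (A), now all done → (H).

(A) (C) (F) (D) (E) (B) (G) (H)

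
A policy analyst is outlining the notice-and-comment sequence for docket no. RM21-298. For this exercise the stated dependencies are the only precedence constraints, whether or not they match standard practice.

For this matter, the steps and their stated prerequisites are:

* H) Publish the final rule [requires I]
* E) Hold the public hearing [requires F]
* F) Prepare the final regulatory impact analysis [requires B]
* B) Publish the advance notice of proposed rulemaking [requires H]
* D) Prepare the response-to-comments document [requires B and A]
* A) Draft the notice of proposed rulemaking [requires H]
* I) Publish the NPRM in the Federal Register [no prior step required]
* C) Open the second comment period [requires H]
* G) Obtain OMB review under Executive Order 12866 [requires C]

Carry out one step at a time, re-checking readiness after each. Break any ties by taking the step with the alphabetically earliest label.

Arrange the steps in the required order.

I, H, A, B, C, D, F, E, G

Only I has no prerequisites, so it is first.
Next only H has its prerequisites met → H.
Ready: A, B and C. A has the earlier label → A.
B and C are both available; B has the earlier label → B.
Ready: C, D and F. C has the earlier label → C.
D, F and G are all available; D has the earlier label → D.
Ready: F and G. F has the earlier label → F.
E and G are both available; E has the earlier label → E.
G is the only step now ready → G.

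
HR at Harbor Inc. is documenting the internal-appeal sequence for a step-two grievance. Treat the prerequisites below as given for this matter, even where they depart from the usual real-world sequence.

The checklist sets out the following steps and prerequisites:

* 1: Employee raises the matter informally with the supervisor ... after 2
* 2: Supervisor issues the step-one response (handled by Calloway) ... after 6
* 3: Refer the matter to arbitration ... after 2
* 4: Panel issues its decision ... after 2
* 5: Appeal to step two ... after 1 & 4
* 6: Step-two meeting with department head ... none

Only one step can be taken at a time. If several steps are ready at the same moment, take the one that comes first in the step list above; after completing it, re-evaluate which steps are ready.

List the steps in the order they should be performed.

6 → 2 → 1 → 3 → 4 → 5

Only 6 has no prerequisites, so it is first.
2 needed 6, now all done → 2.
1, 3 and 4 are all available; 1 is listed earlier → 1.
Now 3 and 4 have their prerequisites met. 3 is listed earlier, so 3 next.
Next only 4 has its prerequisites met → 4.
5 needed 1 and 4, now all done → 5.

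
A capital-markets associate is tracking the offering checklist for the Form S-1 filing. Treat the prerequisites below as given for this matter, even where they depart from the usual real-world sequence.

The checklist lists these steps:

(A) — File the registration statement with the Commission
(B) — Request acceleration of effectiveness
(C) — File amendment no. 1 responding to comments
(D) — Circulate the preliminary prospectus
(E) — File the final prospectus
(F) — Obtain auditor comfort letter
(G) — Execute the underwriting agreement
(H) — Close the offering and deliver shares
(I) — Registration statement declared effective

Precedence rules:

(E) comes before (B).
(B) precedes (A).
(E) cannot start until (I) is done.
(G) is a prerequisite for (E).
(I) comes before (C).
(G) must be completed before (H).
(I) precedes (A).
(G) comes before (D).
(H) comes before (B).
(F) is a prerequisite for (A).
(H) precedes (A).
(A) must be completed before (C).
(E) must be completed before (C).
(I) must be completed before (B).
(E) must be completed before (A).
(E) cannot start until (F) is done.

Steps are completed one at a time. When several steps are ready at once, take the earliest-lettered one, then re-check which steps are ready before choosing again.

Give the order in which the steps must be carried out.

(F), (G) and (I) have no prerequisites; (F) has the earlier label, so (F) is first.
(G) and (I) are both available; (G) has the earlier label → (G).
(D) and (H) now also ready, so the ready set is {(D), (H), (I)}; (D) has the earlier label → (D).
(H) and (I) are both available; (H) has the earlier label → (H).
(I) is the only step now ready → (I).
Next only (E) has its prerequisites met → (E).
(B) needed (E), (H) and (I), now all done → (B).
Next only (A) has its prerequisites met → (A).
That leaves (C) as the only ready step → (C).

(F), (G), (D), (H), (I), (E), (B), (A), (C)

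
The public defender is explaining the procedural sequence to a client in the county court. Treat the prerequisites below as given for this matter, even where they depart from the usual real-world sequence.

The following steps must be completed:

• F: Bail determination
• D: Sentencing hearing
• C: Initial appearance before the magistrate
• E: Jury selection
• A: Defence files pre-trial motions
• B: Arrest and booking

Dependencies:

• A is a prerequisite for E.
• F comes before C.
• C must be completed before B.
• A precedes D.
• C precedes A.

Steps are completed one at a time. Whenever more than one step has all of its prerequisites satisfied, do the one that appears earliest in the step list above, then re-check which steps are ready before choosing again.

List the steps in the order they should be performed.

F → C → A → D → E → B

F is the only step with nothing outstanding, so it goes first.
Next only C has its prerequisites met → C.
Now A and B have their prerequisites met. A is listed earlier, so A next.
D and E now also ready, so the ready set is {D, E, B}; D is listed earlier → D.
E and B are both available; E is listed earlier → E.
Next only B has its prerequisites met → B.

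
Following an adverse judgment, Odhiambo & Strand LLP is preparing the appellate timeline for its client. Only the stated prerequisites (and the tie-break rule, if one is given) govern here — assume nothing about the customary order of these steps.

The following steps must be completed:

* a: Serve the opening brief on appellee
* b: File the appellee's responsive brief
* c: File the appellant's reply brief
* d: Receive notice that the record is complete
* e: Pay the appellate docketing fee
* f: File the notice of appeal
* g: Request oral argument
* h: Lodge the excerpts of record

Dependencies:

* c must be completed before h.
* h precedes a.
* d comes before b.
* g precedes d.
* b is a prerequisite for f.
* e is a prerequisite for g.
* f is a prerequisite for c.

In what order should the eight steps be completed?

e, g, d, b, f, c, h, a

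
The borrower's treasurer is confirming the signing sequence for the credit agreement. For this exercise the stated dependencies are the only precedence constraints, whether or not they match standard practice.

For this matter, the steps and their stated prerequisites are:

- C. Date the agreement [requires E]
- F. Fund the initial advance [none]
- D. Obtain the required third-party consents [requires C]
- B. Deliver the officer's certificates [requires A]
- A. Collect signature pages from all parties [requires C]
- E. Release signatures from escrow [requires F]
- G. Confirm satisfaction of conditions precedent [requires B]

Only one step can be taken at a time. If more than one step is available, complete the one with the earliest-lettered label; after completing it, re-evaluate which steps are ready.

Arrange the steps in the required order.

F → E → C → A → B → D → G

F has no prerequisites → F first.
E needed F, now all done → E.
C needed E, now all done → C.
Now A and D have their prerequisites met. A has the earlier label, so A next.
Now B and D have their prerequisites met. B has the earlier label, so B next.
G now also ready, so the ready set is {D, G}; D has the earlier label → D.
Next only G has its prerequisites met → G.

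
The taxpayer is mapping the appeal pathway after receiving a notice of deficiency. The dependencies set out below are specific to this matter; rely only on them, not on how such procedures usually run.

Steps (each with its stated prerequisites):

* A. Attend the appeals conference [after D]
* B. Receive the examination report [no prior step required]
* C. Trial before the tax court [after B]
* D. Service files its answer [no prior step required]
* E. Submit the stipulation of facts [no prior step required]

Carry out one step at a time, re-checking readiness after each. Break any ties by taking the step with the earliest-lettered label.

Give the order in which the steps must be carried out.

B C D A E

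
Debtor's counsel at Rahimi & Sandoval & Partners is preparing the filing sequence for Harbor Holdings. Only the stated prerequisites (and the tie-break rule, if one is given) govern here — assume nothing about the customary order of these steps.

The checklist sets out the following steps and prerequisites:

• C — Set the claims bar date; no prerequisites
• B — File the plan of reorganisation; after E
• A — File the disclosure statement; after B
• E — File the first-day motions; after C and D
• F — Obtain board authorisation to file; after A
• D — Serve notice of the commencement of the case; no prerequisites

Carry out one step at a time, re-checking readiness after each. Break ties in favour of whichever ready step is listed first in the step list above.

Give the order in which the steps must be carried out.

C and D have no prerequisites; C is listed earlier, so C is first.
That leaves D as the only ready step → D.
E needed C and D, now all done → E.
Next only B has its prerequisites met → B.
A is the only step now ready → A.
Next only F has its prerequisites met → F.

C D E B A F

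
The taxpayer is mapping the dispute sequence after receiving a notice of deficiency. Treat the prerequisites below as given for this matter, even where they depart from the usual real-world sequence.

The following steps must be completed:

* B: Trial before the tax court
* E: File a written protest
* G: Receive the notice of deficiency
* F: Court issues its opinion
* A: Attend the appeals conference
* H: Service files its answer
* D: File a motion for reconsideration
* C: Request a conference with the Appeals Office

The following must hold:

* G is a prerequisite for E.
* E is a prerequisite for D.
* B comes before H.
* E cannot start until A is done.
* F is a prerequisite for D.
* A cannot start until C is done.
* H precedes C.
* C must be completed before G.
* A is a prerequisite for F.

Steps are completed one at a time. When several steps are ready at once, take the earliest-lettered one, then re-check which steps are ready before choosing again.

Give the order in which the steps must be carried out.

B → H → C → A → F → G → E → D

Only B has no prerequisites, so it is first.
H needed B, now all done → H.
C is the only step now ready → C.
Ready: A and G. A has the earlier label → A.
F and G are both available; F has the earlier label → F.
Next only G has its prerequisites met → G.
E needed A and G, now all done → E.
D needed E and F, now all done → D.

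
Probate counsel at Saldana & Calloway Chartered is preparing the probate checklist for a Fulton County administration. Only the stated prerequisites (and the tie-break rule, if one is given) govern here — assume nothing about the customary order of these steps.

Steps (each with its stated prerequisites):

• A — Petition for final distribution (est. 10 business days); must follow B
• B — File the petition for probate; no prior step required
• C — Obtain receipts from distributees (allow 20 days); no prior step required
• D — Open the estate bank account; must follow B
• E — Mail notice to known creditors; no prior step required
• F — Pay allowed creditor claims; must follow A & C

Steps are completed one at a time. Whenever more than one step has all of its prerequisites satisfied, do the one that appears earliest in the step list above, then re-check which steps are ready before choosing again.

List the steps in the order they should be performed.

B, C and E have no prerequisites; B is listed earlier, so B is first.
A and D now also ready, so the ready set is {A, C, D, E}; A is listed earlier → A.
Ready: C, D and E. C is listed earlier → C.
F now also ready, so the ready set is {D, E, F}; D is listed earlier → D.
Now E and F have their prerequisites met. E is listed earlier, so E next.
That leaves F as the only ready step → F.

B → A → C → D → E → F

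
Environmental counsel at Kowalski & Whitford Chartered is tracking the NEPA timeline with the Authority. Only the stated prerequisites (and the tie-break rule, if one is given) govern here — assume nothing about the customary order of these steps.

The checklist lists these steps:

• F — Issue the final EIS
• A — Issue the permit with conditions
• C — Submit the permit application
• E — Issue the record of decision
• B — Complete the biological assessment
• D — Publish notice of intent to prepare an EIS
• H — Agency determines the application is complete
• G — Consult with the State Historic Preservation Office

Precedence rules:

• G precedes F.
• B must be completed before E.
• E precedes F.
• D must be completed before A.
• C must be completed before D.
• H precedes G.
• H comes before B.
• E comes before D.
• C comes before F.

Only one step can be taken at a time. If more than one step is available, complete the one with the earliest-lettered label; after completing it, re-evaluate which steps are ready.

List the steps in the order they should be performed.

Nothing is required for C and H. C has the earlier label → C first.
Next only H has its prerequisites met → H.
B and G are both available; B has the earlier label → B.
E now also ready, so the ready set is {E, G}; E has the earlier label → E.
D now also ready, so the ready set is {D, G}; D has the earlier label → D.
A now also ready, so the ready set is {A, G}; A has the earlier label → A.
G needed H, now all done → G.
F needed C, E and G, now all done → F.

C, H, B, E, D, A, G, F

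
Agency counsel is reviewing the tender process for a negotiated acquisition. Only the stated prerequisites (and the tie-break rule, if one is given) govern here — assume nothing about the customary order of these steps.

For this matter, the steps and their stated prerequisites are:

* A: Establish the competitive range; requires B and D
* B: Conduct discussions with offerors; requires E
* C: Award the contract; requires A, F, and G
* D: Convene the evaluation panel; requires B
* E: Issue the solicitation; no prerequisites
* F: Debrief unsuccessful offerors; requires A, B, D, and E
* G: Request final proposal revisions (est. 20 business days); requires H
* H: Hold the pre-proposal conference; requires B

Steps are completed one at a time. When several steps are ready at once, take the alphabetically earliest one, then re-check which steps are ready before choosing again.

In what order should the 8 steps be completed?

Only E has no prerequisites, so it is first.
B needed E, now all done → B.
D and H are both available; D has the earlier label → D.
A now also ready, so the ready set is {A, H}; A has the earlier label → A.
F and H are both available; F has the earlier label → F.
H is the only step now ready → H.
That leaves G as the only ready step → G.
C needed A, F and G, now all done → C.

E, B, D, A, F, H, G, C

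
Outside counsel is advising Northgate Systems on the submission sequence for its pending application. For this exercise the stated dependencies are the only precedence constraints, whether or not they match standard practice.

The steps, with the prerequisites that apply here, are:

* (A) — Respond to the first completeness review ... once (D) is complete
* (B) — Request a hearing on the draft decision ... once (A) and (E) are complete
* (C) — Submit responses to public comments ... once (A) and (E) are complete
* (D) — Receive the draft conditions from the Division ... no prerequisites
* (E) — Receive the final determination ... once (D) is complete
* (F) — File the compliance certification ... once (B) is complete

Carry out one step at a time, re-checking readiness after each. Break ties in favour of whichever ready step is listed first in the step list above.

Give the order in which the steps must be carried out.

(D) has no prerequisites → (D) first.
(A) and (E) are both available; (A) is listed earlier → (A).
That leaves (E) as the only ready step → (E).
Now (B) and (C) have their prerequisites met. (B) is listed earlier, so (B) next.
Now (C) and (F) have their prerequisites met. (C) is listed earlier, so (C) next.
(F) needed (B), now all done → (F).

(D) (A) (E) (B) (C) (F)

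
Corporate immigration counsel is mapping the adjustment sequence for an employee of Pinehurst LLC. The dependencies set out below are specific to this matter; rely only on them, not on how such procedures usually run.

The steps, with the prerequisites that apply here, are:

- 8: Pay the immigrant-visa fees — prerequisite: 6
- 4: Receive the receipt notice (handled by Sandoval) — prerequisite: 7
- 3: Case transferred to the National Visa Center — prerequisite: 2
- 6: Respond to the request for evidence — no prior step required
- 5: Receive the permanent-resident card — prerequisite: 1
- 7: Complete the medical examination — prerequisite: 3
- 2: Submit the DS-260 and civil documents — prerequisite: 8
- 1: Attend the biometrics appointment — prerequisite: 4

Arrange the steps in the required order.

6 is the only step with nothing outstanding, so it goes first.
8 needed 6, now all done → 8.
Next only 2 has its prerequisites met → 2.
Next only 3 has its prerequisites met → 3.
Next only 7 has its prerequisites met → 7.
4 needed 7, now all done → 4.
Next only 1 has its prerequisites met → 1.
5 needed 1, now all done → 5.

6 8 2 3 7 4 1 5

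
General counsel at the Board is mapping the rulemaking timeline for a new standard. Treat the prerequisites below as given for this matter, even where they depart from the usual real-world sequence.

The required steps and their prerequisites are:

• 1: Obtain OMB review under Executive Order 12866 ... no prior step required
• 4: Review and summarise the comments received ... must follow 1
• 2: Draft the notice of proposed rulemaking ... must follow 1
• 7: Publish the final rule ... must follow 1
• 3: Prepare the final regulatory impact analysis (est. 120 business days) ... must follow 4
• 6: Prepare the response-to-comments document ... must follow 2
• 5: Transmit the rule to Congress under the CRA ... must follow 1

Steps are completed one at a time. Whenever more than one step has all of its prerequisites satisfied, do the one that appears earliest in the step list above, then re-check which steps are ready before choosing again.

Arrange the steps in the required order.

1 4 2 7 3 6 5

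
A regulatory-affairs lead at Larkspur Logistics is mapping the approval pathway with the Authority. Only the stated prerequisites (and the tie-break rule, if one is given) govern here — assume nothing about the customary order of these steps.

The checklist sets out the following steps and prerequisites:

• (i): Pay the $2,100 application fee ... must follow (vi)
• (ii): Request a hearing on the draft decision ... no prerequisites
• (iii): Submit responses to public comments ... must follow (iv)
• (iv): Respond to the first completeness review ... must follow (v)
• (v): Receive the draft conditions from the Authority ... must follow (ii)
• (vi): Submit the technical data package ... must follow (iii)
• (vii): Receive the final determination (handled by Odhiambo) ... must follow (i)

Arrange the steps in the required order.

(ii), (v), (iv), (iii), (vi), (i), (vii)

(ii) is the only step with nothing outstanding, so it goes first.
Next only (v) has its prerequisites met → (v).
That leaves (iv) as the only ready step → (iv).
Next only (iii) has its prerequisites met → (iii).
(vi) needed (iii), now all done → (vi).
(i) needed (vi), now all done → (i).
(vii) is the only step now ready → (vii).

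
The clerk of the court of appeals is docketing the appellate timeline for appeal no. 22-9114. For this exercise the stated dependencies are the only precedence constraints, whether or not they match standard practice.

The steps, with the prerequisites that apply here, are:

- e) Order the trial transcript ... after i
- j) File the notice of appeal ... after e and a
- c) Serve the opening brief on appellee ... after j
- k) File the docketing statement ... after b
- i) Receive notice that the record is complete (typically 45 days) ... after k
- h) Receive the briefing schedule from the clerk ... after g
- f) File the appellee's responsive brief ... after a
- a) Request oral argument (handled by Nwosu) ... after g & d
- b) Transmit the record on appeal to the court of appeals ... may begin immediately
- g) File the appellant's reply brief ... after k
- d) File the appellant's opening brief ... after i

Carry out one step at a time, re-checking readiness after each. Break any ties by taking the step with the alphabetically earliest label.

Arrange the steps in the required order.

b, k, g, h, i, d, a, e, f, j, c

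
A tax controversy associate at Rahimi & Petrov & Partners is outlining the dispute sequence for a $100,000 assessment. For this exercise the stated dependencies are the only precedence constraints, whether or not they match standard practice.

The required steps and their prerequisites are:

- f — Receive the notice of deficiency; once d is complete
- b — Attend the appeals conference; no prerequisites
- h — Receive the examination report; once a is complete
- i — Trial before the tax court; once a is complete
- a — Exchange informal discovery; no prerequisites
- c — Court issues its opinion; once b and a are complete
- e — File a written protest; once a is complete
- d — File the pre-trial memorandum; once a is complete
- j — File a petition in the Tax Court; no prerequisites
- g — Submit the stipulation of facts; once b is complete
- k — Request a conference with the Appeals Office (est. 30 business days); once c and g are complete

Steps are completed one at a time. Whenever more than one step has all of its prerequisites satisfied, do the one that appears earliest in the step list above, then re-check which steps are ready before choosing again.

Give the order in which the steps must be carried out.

b → a → h → i → c → e → d → f → j → g → k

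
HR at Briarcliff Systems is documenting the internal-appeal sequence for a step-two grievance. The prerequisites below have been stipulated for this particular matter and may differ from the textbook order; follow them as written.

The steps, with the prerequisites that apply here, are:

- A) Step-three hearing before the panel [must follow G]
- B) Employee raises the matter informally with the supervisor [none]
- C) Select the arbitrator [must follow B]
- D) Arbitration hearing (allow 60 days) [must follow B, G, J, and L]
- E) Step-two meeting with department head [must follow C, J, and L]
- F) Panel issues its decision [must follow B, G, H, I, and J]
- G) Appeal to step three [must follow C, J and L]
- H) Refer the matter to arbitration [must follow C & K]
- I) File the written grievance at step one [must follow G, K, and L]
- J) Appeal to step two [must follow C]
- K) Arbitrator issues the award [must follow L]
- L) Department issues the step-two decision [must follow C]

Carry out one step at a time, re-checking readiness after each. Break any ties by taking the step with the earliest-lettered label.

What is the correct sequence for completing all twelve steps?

B C J L E G A D K H I F

Only B has no prerequisites, so it is first.
C needed B, now all done → C.
J and L are both available; J has the earlier label → J.
L needed C, now all done → L.
Now E, G and K have their prerequisites met. E has the earlier label, so E next.
G and K are both available; G has the earlier label → G.
A and D now also ready, so the ready set is {A, D, K}; A has the earlier label → A.
D and K are both available; D has the earlier label → D.
K needed L, now all done → K.
H and I are both available; H has the earlier label → H.
I is the only step now ready → I.
F needed B, G, H, I and J, now all done → F.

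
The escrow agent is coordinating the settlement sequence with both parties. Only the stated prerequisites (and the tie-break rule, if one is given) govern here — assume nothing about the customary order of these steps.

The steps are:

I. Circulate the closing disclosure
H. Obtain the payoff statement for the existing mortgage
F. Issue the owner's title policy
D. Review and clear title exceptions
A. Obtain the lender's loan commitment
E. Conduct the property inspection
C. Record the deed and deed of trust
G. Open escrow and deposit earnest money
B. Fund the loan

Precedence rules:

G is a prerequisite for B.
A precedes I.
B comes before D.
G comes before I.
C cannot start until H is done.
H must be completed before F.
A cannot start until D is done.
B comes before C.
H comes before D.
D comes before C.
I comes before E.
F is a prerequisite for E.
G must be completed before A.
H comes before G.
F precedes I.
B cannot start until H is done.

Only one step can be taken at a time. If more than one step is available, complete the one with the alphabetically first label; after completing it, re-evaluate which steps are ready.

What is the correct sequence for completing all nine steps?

H F G B D A C I E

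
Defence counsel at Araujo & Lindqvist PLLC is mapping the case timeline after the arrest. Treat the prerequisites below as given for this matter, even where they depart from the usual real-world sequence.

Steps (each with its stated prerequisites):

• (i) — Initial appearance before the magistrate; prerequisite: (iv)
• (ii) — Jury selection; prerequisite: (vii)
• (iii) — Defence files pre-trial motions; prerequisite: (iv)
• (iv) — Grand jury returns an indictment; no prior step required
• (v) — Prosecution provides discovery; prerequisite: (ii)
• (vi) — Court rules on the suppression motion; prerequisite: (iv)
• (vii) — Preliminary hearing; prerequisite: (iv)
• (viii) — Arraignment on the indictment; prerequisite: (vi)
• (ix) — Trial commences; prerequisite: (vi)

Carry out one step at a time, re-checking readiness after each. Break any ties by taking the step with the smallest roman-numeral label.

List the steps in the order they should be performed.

Only (iv) has no prerequisites, so it is first.
Ready: (i), (iii), (vi) and (vii). (i) has the earlier label → (i).
(iii), (vi) and (vii) are all available; (iii) has the earlier label → (iii).
Now (vi) and (vii) have their prerequisites met. (vi) has the earlier label, so (vi) next.
Ready: (vii), (viii) and (ix). (vii) has the earlier label → (vii).
(ii), (viii) and (ix) are all available; (ii) has the earlier label → (ii).
(v), (viii) and (ix) are all available; (v) has the earlier label → (v).
Now (viii) and (ix) have their prerequisites met. (viii) has the earlier label, so (viii) next.
(ix) is the only step now ready → (ix).

(iv) (i) (iii) (vi) (vii) (ii) (v) (viii) (ix)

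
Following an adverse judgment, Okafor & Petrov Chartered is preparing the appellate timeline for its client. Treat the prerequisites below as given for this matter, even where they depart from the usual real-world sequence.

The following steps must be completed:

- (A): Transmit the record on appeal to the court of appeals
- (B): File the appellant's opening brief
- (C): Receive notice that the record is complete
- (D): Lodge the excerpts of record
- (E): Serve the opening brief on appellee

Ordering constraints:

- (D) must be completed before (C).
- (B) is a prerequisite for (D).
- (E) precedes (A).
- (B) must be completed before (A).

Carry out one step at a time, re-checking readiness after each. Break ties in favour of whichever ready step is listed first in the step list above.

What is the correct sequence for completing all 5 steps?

(B), (D), (C), (E), (A)

(B) and (E) have no prerequisites; (B) is listed earlier, so (B) is first.
Now (D) and (E) have their prerequisites met. (D) is listed earlier, so (D) next.
Now (C) and (E) have their prerequisites met. (C) is listed earlier, so (C) next.
That leaves (E) as the only ready step → (E).
Next only (A) has its prerequisites met → (A).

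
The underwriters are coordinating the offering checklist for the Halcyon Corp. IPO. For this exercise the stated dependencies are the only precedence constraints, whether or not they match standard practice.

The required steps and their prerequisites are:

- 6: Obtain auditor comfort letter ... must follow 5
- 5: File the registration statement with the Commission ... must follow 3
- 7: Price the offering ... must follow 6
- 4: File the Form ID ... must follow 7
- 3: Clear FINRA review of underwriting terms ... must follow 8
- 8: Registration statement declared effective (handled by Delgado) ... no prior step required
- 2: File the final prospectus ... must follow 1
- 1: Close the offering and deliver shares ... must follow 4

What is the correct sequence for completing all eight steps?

8, 3, 5, 6, 7, 4, 1, 2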